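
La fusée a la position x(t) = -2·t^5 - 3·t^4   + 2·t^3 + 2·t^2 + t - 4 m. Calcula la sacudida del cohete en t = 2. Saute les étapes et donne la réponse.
La sacudida en t = 2 es j = -612.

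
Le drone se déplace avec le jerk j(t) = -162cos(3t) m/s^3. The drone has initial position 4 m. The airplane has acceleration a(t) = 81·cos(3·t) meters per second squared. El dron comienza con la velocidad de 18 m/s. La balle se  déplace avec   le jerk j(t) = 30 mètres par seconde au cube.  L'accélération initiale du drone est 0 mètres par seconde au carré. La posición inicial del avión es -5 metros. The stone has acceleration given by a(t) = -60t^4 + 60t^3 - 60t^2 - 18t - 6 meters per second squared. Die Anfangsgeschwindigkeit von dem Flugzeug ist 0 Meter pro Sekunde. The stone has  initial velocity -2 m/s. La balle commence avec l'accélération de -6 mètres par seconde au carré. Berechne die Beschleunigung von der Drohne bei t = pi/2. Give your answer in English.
Starting from jerk j(t) = -162·cos(3·t), we take 1 antiderivative. Finding the integral of j(t) and using a(0) = 0: a(t) = -54·sin(3·t). We have acceleration a(t) = -54·sin(3·t). Substituting t = pi/2: a(pi/2) = 54.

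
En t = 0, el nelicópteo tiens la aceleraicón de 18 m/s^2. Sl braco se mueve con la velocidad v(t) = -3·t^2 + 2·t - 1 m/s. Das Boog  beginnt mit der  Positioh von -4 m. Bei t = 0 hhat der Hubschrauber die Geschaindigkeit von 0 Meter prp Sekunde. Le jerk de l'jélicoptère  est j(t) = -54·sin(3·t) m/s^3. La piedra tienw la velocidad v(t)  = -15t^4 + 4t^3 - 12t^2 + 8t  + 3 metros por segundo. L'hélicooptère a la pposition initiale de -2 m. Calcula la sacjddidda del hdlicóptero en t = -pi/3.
Tenemos la sacudida j(t) = -54·sin(3·t). Sustituyendo t = -pi/3: j(-pi/3) = 0.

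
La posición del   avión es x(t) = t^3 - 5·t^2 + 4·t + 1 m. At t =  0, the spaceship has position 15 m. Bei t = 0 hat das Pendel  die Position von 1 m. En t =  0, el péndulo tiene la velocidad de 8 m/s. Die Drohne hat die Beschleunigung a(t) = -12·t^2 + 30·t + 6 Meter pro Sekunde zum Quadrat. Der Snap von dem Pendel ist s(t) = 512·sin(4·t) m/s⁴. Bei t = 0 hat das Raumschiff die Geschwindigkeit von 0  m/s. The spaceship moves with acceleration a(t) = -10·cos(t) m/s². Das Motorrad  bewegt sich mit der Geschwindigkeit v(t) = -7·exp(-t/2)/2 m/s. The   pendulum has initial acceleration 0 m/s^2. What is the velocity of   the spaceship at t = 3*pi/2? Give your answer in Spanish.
Debemos encontrar la integral de nuestra ecuación de la aceleración a(t) = -10·cos(t) 1 vez. La integral de la aceleración es la velocidad. Usando v(0) = 0, obtenemos v(t) = -10·sin(t). De la ecuación de la velocidad v(t) = -10·sin(t), sustituimos t = 3*pi/2 para obtener v = 10.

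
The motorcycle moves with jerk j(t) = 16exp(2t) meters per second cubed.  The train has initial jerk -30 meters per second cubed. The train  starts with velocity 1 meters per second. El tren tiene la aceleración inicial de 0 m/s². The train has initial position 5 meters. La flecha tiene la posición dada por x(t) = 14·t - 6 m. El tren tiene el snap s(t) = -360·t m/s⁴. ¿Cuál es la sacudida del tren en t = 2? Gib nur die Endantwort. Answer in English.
At t = 2, j = -750.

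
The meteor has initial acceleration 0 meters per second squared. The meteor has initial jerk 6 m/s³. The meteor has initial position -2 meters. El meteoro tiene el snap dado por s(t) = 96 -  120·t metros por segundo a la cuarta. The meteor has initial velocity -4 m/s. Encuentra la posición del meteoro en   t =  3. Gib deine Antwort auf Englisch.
To find the answer, we compute 4 integrals of s(t) = 96 - 120·t. Taking ∫s(t)dt and applying j(0) = 6, we find j(t) = -60·t^2 + 96·t + 6. Finding the integral of j(t) and using a(0) = 0: a(t) = 2·t·(-10·t^2 + 24·t + 3). Taking ∫a(t)dt and applying v(0) = -4, we find v(t) = -5·t^4 + 16·t^3 + 3·t^2 - 4. The integral of velocity, with x(0) = -2, gives position: x(t) = -t^5 + 4·t^4 + t^3 - 4·t - 2. We have position x(t) = -t^5 + 4·t^4 + t^3 - 4·t - 2. Substituting t = 3: x(3) = 94.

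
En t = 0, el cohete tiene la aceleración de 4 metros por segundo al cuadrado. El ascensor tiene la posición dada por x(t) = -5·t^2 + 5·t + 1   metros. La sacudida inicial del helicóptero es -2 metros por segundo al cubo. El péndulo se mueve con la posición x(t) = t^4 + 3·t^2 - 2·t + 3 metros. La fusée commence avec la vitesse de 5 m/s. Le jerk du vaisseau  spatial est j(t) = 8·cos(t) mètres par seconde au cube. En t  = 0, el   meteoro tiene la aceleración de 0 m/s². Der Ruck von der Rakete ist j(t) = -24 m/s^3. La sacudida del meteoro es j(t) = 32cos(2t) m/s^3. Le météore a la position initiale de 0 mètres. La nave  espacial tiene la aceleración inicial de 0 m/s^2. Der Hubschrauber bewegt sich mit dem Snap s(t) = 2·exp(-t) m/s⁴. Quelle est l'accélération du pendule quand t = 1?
En partant de la position x(t) = t^4 + 3·t^2 - 2·t + 3, nous prenons 2 dérivées. En prenant d/dt de x(t), nous trouvons v(t) = 4·t^3 + 6·t - 2. La dérivée de la vitesse donne l'accélération: a(t) = 12·t^2 + 6. De l'équation de l'accélération a(t) = 12·t^2 + 6, nous substituons t = 1 pour obtenir a = 18.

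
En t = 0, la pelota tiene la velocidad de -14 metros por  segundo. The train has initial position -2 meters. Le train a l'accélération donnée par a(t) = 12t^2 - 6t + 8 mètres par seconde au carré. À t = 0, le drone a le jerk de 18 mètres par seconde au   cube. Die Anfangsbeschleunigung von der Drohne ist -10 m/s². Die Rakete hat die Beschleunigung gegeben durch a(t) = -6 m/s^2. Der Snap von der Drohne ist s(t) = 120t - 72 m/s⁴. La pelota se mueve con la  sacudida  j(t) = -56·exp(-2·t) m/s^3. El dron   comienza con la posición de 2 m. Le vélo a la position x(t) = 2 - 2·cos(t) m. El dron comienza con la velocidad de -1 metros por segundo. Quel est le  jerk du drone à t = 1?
Pour résoudre ceci, nous devons prendre 1 primitive de notre équation du snap s(t) = 120·t - 72. La primitive du snap, avec j(0) = 18, donne le jerk: j(t) = 60·t^2 - 72·t + 18. En utilisant j(t) = 60·t^2 - 72·t + 18 et en substituant t = 1, nous trouvons j = 6.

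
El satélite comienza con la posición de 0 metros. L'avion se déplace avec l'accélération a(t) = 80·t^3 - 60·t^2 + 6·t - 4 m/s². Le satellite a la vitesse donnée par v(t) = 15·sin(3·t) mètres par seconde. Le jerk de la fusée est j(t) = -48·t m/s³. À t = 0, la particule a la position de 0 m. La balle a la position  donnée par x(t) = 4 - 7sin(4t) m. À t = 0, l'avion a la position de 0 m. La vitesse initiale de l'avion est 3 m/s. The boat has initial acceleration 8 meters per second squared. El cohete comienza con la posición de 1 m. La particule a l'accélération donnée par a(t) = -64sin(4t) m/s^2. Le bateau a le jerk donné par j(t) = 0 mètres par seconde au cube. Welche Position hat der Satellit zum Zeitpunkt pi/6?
Wir müssen die Stammfunktion unserer Gleichung für die Geschwindigkeit v(t) = 15·sin(3·t) 1-mal finden. Die Stammfunktion von der Geschwindigkeit, mit x(0) = 0, ergibt die Position: x(t) = 5 - 5·cos(3·t). Mit x(t) = 5 - 5·cos(3·t) und Einsetzen von t = pi/6, finden wir x = 5.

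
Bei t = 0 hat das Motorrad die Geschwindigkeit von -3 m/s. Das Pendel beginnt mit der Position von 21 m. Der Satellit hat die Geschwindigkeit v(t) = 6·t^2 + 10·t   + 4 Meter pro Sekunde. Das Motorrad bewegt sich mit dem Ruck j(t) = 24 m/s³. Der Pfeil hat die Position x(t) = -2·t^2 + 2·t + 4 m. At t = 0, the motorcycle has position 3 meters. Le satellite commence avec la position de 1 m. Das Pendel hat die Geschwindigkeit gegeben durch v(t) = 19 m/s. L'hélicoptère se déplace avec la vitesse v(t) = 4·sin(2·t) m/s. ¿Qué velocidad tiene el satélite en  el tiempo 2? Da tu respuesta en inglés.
Using v(t) = 6·t^2 + 10·t + 4 and substituting t = 2, we find v = 48.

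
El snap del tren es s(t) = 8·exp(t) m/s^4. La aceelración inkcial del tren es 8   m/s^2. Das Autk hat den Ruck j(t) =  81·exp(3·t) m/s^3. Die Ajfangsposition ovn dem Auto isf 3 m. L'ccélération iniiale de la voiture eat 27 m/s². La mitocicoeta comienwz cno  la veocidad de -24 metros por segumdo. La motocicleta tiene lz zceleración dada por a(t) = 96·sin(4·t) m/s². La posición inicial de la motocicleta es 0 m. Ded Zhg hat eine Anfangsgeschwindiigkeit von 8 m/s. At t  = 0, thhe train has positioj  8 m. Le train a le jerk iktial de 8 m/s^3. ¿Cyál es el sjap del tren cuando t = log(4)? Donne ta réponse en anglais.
We have snap s(t) = 8·exp(t). Substituting t = log(4): s(log(4)) = 32.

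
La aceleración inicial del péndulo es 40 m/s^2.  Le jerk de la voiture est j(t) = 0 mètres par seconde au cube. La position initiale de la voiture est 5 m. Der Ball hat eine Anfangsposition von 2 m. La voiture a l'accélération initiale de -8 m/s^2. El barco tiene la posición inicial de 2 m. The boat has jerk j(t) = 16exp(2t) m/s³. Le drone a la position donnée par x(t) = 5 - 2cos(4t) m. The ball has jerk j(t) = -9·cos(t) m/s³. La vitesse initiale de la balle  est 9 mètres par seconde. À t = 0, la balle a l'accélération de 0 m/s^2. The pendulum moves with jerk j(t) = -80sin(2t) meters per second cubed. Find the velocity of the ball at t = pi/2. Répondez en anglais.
We must find the antiderivative of our jerk equation j(t) = -9·cos(t) 2 times. Finding the integral of j(t) and using a(0) = 0: a(t) = -9·sin(t). The integral of acceleration, with v(0) = 9, gives velocity: v(t) = 9·cos(t). Using v(t) = 9·cos(t) and substituting t = pi/2, we find v = 0.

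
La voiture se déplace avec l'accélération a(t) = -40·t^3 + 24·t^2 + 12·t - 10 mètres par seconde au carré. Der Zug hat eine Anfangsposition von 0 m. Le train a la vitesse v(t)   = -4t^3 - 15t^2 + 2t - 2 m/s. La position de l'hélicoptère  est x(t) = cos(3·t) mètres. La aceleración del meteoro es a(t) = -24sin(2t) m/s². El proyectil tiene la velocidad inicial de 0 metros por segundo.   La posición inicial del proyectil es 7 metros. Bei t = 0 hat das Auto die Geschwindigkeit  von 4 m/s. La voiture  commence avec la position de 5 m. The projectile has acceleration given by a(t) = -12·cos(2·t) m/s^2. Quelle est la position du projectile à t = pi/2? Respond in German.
Wir müssen die Stammfunktion unserer Gleichung für die Beschleunigung a(t) = -12·cos(2·t) 2-mal finden. Die Stammfunktion von der Beschleunigung ist die Geschwindigkeit. Mit v(0) = 0 erhalten wir v(t) = -6·sin(2·t). Das Integral von der Geschwindigkeit ist die Position. Mit x(0) = 7 erhalten wir x(t) = 3·cos(2·t) + 4. Wir haben die Position x(t) = 3·cos(2·t) + 4. Durch Einsetzen von t = pi/2: x(pi/2) = 1.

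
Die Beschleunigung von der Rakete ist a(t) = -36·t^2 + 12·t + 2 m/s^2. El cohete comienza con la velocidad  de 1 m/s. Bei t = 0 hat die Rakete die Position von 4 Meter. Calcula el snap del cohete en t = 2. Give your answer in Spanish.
Debemos derivar nuestra ecuación de la aceleración a(t) = -36·t^2 + 12·t + 2 2 veces. Derivando la aceleración, obtenemos la sacudida: j(t) = 12 - 72·t. La derivada de la sacudida da el snap: s(t) = -72. Tenemos el snap s(t) = -72. Sustituyendo t = 2: s(2) = -72.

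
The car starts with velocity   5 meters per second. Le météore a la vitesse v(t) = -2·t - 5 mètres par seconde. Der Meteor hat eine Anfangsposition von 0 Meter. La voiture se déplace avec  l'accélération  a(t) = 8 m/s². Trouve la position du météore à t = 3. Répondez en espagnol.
Debemos encontrar la antiderivada de nuestra ecuación de la velocidad v(t) = -2·t - 5 1 vez. La antiderivada de la velocidad es la posición. Usando x(0) = 0, obtenemos x(t) = -t^2 - 5·t. De la ecuación de la posición x(t) = -t^2 - 5·t, sustituimos t = 3 para obtener x = -24.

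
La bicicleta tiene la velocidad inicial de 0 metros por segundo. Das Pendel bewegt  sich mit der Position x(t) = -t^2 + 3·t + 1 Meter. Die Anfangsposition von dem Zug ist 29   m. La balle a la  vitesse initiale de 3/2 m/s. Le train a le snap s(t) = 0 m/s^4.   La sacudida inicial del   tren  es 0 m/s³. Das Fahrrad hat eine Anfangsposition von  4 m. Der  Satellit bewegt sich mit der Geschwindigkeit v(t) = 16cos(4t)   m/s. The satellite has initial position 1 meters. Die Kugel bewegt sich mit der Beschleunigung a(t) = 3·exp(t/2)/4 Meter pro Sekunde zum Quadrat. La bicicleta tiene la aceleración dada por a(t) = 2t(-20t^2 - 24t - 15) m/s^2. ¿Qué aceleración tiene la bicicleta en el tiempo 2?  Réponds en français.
En utilisant a(t) = 2·t·(-20·t^2 - 24·t - 15) et en substituant t = 2, nous trouvons a = -572.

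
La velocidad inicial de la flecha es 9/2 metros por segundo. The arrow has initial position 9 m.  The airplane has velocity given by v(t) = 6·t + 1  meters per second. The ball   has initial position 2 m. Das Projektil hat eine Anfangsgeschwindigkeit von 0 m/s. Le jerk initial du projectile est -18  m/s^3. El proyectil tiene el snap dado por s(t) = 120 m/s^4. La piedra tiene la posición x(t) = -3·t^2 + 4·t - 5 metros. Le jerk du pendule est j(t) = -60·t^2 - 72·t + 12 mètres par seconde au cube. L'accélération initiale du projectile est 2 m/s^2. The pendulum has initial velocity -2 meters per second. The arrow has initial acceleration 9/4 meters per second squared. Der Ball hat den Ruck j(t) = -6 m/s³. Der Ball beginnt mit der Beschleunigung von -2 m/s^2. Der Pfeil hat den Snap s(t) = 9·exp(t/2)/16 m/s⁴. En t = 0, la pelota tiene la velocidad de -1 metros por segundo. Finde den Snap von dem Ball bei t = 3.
Um dies zu lösen, müssen wir 1 Ableitung unserer Gleichung für den Ruck j(t) = -6 nehmen. Mit d/dt von j(t) finden wir s(t) = 0. Mit s(t) = 0 und Einsetzen von t = 3, finden wir s = 0.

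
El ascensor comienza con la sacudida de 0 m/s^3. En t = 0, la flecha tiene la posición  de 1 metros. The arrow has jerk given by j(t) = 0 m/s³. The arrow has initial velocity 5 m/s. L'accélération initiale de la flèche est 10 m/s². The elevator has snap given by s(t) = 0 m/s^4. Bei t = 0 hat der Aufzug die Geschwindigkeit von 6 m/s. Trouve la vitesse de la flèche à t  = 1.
Pour résoudre ceci, nous devons prendre 2 primitives de notre équation du jerk j(t) = 0. En intégrant le jerk et en utilisant la condition initiale a(0) = 10, nous obtenons a(t) = 10. En intégrant l'accélération et en utilisant la condition initiale v(0) = 5, nous obtenons v(t) = 10·t + 5. Nous avons la vitesse v(t) = 10·t + 5. En substituant t = 1: v(1) = 15.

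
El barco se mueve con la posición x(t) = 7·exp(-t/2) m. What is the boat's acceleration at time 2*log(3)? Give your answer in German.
Wir müssen unsere Gleichung für die Position x(t) = 7·exp(-t/2) 2-mal ableiten. Durch Ableiten von der Position erhalten wir die Geschwindigkeit: v(t) = -7·exp(-t/2)/2. Mit d/dt von v(t) finden wir a(t) = 7·exp(-t/2)/4. Wir haben die Beschleunigung a(t) = 7·exp(-t/2)/4. Durch Einsetzen von t = 2*log(3): a(2*log(3)) = 7/12.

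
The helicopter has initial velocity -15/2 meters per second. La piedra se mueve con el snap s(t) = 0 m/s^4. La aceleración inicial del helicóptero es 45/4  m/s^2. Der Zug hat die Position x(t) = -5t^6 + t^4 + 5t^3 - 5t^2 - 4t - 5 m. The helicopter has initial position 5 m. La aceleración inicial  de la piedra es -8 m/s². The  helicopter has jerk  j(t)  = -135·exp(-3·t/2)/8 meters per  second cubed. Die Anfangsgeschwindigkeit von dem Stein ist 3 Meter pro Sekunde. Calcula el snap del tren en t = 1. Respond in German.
Wir müssen unsere Gleichung für die Position x(t) = -5·t^6 + t^4 + 5·t^3 - 5·t^2 - 4·t - 5 4-mal ableiten. Die Ableitung von der Position ergibt die Geschwindigkeit: v(t) = -30·t^5 + 4·t^3 + 15·t^2 - 10·t - 4. Die Ableitung von der Geschwindigkeit ergibt die Beschleunigung: a(t) = -150·t^4 + 12·t^2 + 30·t - 10. Die Ableitung von der Beschleunigung ergibt den Ruck: j(t) = -600·t^3 + 24·t + 30. Mit d/dt von j(t) finden wir s(t) = 24 - 1800·t^2. Mit s(t) = 24 - 1800·t^2 und Einsetzen von t = 1, finden wir s = -1776.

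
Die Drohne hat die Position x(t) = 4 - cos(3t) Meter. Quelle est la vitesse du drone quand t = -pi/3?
Pour résoudre ceci, nous devons prendre 1 dérivée de notre équation de la position x(t) = 4 - cos(3·t). La dérivée de la position donne la vitesse: v(t) = 3·sin(3·t). Nous avons la vitesse v(t) = 3·sin(3·t). En substituant t = -pi/3: v(-pi/3) = 0.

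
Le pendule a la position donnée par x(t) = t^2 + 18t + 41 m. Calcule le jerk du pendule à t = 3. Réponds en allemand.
Um dies zu lösen, müssen wir 3 Ableitungen unserer Gleichung für die Position x(t) = t^2 + 18·t + 41 nehmen. Die Ableitung von der Position ergibt die Geschwindigkeit: v(t) = 2·t + 18. Mit d/dt von v(t) finden wir a(t) = 2. Die Ableitung von der Beschleunigung ergibt den Ruck: j(t) = 0. Wir haben den Ruck j(t) = 0. Durch Einsetzen von t = 3: j(3) = 0.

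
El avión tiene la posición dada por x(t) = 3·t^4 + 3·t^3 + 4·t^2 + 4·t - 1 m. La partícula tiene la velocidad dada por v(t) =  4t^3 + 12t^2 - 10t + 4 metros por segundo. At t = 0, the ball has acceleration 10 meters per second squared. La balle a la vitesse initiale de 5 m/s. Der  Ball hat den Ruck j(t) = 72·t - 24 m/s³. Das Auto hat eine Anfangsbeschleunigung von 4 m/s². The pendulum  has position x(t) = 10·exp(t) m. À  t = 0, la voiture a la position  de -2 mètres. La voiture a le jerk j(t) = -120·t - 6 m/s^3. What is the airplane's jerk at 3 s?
To solve this, we need to take 3 derivatives of our position equation x(t) = 3·t^4 + 3·t^3 + 4·t^2 + 4·t - 1. Taking d/dt of x(t), we find v(t) = 12·t^3 + 9·t^2 + 8·t + 4. Differentiating velocity, we get acceleration: a(t) = 36·t^2 + 18·t + 8. Differentiating acceleration, we get jerk: j(t) = 72·t + 18. We have jerk j(t) = 72·t + 18. Substituting t = 3: j(3) = 234.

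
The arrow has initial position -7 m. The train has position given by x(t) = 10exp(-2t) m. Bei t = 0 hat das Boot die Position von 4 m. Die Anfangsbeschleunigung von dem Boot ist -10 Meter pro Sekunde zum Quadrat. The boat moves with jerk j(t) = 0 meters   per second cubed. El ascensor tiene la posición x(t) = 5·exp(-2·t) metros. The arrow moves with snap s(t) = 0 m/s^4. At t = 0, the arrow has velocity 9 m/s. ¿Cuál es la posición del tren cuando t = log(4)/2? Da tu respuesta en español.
De la ecuación de la posición x(t) = 10·exp(-2·t), sustituimos t = log(4)/2 para obtener x = 5/2.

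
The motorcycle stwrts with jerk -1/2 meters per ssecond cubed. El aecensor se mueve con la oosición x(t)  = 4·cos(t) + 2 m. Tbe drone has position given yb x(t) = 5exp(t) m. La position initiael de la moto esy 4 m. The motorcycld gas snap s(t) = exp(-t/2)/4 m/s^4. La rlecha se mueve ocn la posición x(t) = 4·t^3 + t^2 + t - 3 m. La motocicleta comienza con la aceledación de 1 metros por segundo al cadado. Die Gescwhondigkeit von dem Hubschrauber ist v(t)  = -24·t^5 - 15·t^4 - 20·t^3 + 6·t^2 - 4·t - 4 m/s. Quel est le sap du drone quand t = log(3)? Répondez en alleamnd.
Um dies zu lösen, müssen wir 4 Ableitungen unserer Gleichung für die Position x(t) = 5·exp(t) nehmen. Mit d/dt von x(t) finden wir v(t) = 5·exp(t). Mit d/dt von v(t) finden wir a(t) = 5·exp(t). Die Ableitung von der Beschleunigung ergibt den Ruck: j(t) = 5·exp(t). Die Ableitung von dem Ruck ergibt den Snap: s(t) = 5·exp(t). Aus der Gleichung für den Snap s(t) = 5·exp(t), setzen wir t = log(3) ein und erhalten s = 15.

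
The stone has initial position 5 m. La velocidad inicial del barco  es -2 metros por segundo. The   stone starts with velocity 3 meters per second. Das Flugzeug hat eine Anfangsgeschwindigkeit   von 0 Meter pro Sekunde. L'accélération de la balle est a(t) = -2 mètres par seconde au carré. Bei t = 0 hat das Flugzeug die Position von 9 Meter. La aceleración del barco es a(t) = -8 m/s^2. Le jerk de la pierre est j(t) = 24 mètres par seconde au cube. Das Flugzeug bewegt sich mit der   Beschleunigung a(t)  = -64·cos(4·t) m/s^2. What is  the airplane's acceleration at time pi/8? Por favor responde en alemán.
Wir haben die Beschleunigung a(t) = -64·cos(4·t). Durch Einsetzen von t = pi/8: a(pi/8) = 0.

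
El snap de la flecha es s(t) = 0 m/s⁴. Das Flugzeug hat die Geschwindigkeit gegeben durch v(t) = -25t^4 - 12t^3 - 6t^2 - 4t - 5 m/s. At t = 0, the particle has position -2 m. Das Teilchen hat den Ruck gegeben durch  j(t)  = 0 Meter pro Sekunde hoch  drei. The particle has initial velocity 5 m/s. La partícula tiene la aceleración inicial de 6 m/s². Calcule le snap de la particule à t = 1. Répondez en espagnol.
Debemos derivar nuestra ecuación de la sacudida j(t) = 0 1 vez. La derivada de la sacudida da el snap: s(t) = 0. Usando s(t) = 0 y sustituyendo t = 1, encontramos s = 0.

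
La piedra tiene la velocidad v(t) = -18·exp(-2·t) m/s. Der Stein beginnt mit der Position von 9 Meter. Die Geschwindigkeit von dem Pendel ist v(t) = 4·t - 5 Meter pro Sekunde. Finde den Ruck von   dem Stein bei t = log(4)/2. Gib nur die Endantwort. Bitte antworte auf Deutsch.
Der Ruck bei t = log(4)/2 ist j = -18.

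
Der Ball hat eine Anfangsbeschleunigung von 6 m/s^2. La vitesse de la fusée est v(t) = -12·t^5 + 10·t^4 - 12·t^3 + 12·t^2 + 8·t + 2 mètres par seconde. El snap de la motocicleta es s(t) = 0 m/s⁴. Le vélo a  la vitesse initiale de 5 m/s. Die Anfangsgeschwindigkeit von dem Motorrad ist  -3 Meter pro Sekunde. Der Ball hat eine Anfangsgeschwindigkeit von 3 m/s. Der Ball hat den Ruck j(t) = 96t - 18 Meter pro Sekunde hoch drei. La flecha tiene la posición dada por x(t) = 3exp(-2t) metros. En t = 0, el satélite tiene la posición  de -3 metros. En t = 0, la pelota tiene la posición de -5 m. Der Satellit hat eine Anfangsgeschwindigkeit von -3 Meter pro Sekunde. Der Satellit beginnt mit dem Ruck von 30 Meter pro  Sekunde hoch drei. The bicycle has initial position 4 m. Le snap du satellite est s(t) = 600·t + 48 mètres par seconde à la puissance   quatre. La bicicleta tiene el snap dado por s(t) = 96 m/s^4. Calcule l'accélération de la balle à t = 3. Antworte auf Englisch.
To solve this, we need to take 1 antiderivative of our jerk equation j(t) = 96·t - 18. The integral of jerk is acceleration. Using a(0) = 6, we get a(t) = 48·t^2 - 18·t + 6. Using a(t) = 48·t^2 - 18·t + 6 and substituting t = 3, we find a = 384.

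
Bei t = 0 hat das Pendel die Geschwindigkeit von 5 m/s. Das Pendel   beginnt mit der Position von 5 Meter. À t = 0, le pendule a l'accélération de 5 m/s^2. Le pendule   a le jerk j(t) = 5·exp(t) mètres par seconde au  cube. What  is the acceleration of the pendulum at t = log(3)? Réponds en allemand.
Wir müssen unsere Gleichung für den Ruck j(t) = 5·exp(t) 1-mal integrieren. Durch Integration von dem Ruck und Verwendung der Anfangsbedingung a(0) = 5, erhalten wir a(t) = 5·exp(t). Aus der Gleichung für die Beschleunigung a(t) = 5·exp(t), setzen wir t = log(3) ein und erhalten a = 15.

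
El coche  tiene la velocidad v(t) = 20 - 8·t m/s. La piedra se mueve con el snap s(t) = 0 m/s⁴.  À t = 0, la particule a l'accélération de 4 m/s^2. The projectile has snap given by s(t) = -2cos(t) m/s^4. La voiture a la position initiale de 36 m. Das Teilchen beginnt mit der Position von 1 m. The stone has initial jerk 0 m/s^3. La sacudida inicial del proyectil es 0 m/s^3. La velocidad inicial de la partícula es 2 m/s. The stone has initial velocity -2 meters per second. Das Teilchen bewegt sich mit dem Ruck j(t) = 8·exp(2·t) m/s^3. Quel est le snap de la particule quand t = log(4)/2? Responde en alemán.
Ausgehend von dem Ruck j(t) = 8·exp(2·t), nehmen wir 1 Ableitung. Die Ableitung von dem Ruck ergibt den Snap: s(t) = 16·exp(2·t). Aus der Gleichung für den Snap s(t) = 16·exp(2·t), setzen wir t = log(4)/2 ein und erhalten s = 64.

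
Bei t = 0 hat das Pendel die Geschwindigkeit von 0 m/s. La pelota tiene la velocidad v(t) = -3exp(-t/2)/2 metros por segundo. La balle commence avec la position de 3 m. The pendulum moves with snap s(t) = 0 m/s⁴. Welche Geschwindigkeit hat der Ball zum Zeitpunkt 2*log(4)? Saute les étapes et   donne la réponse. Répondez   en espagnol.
La velocidad en t = 2*log(4) es v = -3/8.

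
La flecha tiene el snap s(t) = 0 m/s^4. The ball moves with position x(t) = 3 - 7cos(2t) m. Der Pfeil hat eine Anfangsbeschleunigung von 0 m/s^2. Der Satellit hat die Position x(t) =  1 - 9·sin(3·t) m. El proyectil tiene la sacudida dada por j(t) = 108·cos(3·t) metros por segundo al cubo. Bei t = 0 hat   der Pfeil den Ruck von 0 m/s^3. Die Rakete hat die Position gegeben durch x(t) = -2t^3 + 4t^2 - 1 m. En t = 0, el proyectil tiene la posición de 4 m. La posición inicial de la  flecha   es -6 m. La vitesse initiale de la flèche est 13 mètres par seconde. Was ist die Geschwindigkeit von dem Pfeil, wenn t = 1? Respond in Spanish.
Partiendo del snap s(t) = 0, tomamos 3 integrales. Integrando el snap y usando la condición inicial j(0) = 0, obtenemos j(t) = 0. La integral de la sacudida es la aceleración. Usando a(0) = 0, obtenemos a(t) = 0. La antiderivada de la aceleración es la velocidad. Usando v(0) = 13, obtenemos v(t) = 13. Usando v(t) = 13 y sustituyendo t = 1, encontramos v = 13.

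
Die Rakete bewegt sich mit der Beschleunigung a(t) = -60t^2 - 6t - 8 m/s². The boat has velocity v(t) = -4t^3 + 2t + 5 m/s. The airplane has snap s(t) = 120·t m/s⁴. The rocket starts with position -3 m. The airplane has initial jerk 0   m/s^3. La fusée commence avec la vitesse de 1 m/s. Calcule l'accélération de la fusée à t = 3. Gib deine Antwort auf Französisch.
Nous avons l'accélération a(t) = -60·t^2 - 6·t - 8. En substituant t = 3: a(3) = -566.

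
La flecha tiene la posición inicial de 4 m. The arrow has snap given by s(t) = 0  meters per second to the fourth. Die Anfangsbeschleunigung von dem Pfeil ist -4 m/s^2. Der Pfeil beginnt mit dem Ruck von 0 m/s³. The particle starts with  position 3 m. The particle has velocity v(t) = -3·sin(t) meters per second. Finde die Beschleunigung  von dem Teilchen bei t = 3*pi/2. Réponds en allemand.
Ausgehend von der Geschwindigkeit v(t) = -3·sin(t), nehmen wir 1 Ableitung. Die Ableitung von der Geschwindigkeit ergibt die Beschleunigung: a(t) = -3·cos(t). Mit a(t) = -3·cos(t) und Einsetzen von t = 3*pi/2, finden wir a = 0.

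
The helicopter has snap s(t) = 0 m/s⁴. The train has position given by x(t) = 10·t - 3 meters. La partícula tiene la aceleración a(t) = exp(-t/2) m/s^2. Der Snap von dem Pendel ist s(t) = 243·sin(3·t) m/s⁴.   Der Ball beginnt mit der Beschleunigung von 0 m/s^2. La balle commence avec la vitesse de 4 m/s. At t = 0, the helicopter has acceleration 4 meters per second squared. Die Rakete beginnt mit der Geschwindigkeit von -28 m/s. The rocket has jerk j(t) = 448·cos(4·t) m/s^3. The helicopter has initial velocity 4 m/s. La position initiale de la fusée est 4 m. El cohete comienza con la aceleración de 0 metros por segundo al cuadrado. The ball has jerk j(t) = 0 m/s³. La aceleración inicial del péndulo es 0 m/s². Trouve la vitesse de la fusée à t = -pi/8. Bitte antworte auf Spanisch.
Partiendo de la sacudida j(t) = 448·cos(4·t), tomamos 2 integrales. La integral de la sacudida, con a(0) = 0, da la aceleración: a(t) = 112·sin(4·t). Tomando ∫a(t)dt y aplicando v(0) = -28, encontramos v(t) = -28·cos(4·t). De la ecuación de la velocidad v(t) = -28·cos(4·t), sustituimos t = -pi/8 para obtener v = 0.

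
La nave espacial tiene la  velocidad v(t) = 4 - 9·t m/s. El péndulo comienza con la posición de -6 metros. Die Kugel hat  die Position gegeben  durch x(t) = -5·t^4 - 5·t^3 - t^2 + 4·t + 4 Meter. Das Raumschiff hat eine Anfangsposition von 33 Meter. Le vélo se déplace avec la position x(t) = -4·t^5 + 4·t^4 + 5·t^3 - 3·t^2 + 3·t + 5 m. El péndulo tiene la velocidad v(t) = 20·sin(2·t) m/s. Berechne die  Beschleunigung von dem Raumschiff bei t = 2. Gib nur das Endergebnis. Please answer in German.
Die Beschleunigung bei t = 2 ist a = -9.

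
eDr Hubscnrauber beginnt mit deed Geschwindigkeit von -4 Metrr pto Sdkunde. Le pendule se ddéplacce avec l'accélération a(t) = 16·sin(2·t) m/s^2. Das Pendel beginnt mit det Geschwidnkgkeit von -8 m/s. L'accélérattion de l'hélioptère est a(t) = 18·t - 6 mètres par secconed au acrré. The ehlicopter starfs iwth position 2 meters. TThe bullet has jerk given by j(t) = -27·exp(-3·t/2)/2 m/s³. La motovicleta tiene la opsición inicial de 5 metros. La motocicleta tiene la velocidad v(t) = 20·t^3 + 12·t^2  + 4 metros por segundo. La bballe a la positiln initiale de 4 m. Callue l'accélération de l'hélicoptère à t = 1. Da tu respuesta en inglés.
Using a(t) = 18·t - 6 and substituting t = 1, we find a = 12.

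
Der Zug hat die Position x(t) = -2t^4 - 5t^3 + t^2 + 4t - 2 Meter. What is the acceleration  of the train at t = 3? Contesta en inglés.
We must differentiate our position equation x(t) = -2·t^4 - 5·t^3 + t^2 + 4·t - 2 2 times. Differentiating position, we get velocity: v(t) = -8·t^3 - 15·t^2 + 2·t + 4. Taking d/dt of v(t), we find a(t) = -24·t^2 - 30·t + 2. We have acceleration a(t) = -24·t^2 - 30·t + 2. Substituting t = 3: a(3) = -304.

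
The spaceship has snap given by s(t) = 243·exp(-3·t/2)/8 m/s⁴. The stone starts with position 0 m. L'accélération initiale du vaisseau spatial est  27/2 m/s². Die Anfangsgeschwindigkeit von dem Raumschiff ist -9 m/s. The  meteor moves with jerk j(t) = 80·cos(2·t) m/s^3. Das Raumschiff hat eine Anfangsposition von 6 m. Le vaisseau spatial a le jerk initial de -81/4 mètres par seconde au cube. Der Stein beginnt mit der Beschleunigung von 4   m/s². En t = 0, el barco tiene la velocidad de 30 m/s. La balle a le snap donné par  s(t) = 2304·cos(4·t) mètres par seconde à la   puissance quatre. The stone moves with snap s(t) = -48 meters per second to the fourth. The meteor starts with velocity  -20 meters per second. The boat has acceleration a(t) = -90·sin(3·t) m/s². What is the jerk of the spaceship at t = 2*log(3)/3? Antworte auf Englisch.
To find the answer, we compute 1 antiderivative of s(t) = 243·exp(-3·t/2)/8. Finding the antiderivative of s(t) and using j(0) = -81/4: j(t) = -81·exp(-3·t/2)/4. Using j(t) = -81·exp(-3·t/2)/4 and substituting t = 2*log(3)/3, we find j = -27/4.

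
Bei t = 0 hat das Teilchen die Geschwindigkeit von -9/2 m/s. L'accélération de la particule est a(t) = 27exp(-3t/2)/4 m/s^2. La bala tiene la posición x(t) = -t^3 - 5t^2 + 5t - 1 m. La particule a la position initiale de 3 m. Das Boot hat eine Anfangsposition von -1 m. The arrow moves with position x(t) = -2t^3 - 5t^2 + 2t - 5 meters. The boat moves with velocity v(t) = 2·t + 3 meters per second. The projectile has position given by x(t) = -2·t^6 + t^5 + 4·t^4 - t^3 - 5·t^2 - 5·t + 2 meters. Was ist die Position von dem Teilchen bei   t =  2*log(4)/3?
Um dies zu lösen, müssen wir 2 Integrale unserer Gleichung für die Beschleunigung a(t) = 27·exp(-3·t/2)/4 finden. Mit ∫a(t)dt und Anwendung von v(0) = -9/2, finden wir v(t) = -9·exp(-3·t/2)/2. Das Integral von der Geschwindigkeit, mit x(0) = 3, ergibt die Position: x(t) = 3·exp(-3·t/2). Aus der Gleichung für die Position x(t) = 3·exp(-3·t/2), setzen wir t = 2*log(4)/3 ein und erhalten x = 3/4.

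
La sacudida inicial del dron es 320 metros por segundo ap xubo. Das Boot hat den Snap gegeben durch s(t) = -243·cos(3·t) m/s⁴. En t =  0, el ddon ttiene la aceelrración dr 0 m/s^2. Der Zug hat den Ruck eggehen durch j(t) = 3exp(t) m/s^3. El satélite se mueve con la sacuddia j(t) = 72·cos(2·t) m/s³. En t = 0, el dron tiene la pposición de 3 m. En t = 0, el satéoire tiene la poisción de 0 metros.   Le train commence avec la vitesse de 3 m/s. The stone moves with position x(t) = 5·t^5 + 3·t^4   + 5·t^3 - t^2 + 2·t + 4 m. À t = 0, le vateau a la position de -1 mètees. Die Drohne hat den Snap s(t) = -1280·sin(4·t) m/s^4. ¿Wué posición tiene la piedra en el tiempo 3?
Usando x(t) = 5·t^5 + 3·t^4 + 5·t^3 - t^2 + 2·t + 4 y sustituyendo t = 3, encontramos x = 1594.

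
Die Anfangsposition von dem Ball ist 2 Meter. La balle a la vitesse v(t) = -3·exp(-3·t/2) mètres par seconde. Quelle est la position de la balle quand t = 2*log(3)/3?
Nous devons trouver l'intégrale de notre équation de la vitesse v(t) = -3·exp(-3·t/2) 1 fois. En prenant ∫v(t)dt et en appliquant x(0) = 2, nous trouvons x(t) = 2·exp(-3·t/2). En utilisant x(t) = 2·exp(-3·t/2) et en substituant t = 2*log(3)/3, nous trouvons x = 2/3.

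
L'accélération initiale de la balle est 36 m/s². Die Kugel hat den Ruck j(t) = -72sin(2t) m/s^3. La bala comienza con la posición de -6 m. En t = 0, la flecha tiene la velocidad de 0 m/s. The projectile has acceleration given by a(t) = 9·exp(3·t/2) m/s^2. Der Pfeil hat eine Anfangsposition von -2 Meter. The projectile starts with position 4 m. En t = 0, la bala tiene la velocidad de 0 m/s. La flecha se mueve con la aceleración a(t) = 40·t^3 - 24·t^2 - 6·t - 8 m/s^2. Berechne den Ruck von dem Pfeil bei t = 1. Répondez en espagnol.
Partiendo de la aceleración a(t) = 40·t^3 - 24·t^2 - 6·t - 8, tomamos 1 derivada. La derivada de la aceleración da la sacudida: j(t) = 120·t^2 - 48·t - 6. Tenemos la sacudida j(t) = 120·t^2 - 48·t - 6. Sustituyendo t = 1: j(1) = 66.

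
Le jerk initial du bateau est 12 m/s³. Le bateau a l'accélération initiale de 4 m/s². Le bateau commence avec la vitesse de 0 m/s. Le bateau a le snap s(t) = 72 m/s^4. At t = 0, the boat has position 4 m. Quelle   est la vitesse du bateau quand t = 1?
Pour résoudre ceci, nous devons prendre 3 primitives de notre équation du snap s(t) = 72. L'intégrale du snap est le jerk. En utilisant j(0) = 12, nous obtenons j(t) = 72·t + 12. En intégrant le jerk et en utilisant la condition initiale a(0) = 4, nous obtenons a(t) = 36·t^2 + 12·t + 4. En prenant ∫a(t)dt et en appliquant v(0) = 0, nous trouvons v(t) = 2·t·(6·t^2 + 3·t + 2). En utilisant v(t) = 2·t·(6·t^2 + 3·t + 2) et en substituant t = 1, nous trouvons v = 22.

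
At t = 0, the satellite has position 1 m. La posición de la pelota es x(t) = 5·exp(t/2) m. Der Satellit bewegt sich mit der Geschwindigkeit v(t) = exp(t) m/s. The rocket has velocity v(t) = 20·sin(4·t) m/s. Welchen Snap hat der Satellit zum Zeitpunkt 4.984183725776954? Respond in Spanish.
Partiendo de la velocidad v(t) = exp(t), tomamos 3 derivadas. Derivando la velocidad, obtenemos la aceleración: a(t) = exp(t). Tomando d/dt de a(t), encontramos j(t) = exp(t). La derivada de la sacudida da el snap: s(t) = exp(t). Tenemos el snap s(t) = exp(t). Sustituyendo t = 4.984183725776954: s(4.984183725776954) = 146.084281511281.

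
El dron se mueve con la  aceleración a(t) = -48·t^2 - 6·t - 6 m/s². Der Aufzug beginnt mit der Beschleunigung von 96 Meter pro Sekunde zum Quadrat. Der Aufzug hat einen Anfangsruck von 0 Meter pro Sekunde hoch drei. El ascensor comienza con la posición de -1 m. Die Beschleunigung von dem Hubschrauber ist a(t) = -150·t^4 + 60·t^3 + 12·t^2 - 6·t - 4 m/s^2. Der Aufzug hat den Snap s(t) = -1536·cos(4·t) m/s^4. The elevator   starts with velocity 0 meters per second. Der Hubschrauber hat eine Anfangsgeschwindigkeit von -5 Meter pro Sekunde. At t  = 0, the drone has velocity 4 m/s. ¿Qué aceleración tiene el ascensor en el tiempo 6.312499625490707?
Partiendo del snap s(t) = -1536·cos(4·t), tomamos 2 antiderivadas. Tomando ∫s(t)dt y aplicando j(0) = 0, encontramos j(t) = -384·sin(4·t). Tomando ∫j(t)dt y aplicando a(0) = 96, encontramos a(t) = 96·cos(4·t). Usando a(t) = 96·cos(4·t) y sustituyendo t = 6.312499625490707, encontramos a = 95.3407909528430.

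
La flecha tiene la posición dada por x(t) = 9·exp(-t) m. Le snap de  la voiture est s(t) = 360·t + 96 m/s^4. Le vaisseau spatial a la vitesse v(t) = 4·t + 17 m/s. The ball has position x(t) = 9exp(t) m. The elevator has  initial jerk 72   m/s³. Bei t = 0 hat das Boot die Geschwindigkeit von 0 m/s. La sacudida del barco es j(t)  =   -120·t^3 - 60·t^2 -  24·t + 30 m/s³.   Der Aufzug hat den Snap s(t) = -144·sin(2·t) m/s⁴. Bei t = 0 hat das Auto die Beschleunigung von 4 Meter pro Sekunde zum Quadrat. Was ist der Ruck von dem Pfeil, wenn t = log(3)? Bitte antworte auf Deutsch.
Um dies zu lösen, müssen wir 3 Ableitungen unserer Gleichung für die Position x(t) = 9·exp(-t) nehmen. Mit d/dt von x(t) finden wir v(t) = -9·exp(-t). Durch Ableiten von der Geschwindigkeit erhalten wir die Beschleunigung: a(t) = 9·exp(-t). Die Ableitung von der Beschleunigung ergibt den Ruck: j(t) = -9·exp(-t). Aus der Gleichung für den Ruck j(t) = -9·exp(-t), setzen wir t = log(3) ein und erhalten j = -3.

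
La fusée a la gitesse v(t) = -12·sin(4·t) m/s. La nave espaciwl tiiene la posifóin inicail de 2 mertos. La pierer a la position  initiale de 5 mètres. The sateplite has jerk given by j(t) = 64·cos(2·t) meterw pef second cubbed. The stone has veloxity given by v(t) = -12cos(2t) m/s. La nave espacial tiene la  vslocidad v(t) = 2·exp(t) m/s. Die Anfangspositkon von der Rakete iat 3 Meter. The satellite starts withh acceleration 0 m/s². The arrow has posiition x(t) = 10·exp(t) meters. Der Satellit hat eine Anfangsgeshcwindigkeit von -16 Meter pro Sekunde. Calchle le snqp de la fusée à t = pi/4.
Nous devons dériver notre équation de la vitesse v(t) = -12·sin(4·t) 3 fois. En prenant d/dt de v(t), nous trouvons a(t) = -48·cos(4·t). La dérivée de l'accélération donne le jerk: j(t) = 192·sin(4·t). La dérivée du jerk donne le snap: s(t) = 768·cos(4·t). Nous avons le snap s(t) = 768·cos(4·t). En substituant t = pi/4: s(pi/4) = -768.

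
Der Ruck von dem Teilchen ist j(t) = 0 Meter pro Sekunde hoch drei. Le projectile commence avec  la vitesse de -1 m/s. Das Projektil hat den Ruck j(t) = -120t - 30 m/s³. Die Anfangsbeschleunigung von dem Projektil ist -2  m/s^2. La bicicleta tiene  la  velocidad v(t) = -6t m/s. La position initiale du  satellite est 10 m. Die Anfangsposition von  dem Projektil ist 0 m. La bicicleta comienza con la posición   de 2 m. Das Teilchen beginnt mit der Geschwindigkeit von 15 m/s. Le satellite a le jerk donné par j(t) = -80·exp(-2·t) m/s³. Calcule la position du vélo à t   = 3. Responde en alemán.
Ausgehend von der Geschwindigkeit v(t) = -6·t, nehmen wir 1 Stammfunktion. Durch Integration von der Geschwindigkeit und Verwendung der Anfangsbedingung x(0) = 2, erhalten wir x(t) = 2 - 3·t^2. Mit x(t) = 2 - 3·t^2 und Einsetzen von t = 3, finden wir x = -25.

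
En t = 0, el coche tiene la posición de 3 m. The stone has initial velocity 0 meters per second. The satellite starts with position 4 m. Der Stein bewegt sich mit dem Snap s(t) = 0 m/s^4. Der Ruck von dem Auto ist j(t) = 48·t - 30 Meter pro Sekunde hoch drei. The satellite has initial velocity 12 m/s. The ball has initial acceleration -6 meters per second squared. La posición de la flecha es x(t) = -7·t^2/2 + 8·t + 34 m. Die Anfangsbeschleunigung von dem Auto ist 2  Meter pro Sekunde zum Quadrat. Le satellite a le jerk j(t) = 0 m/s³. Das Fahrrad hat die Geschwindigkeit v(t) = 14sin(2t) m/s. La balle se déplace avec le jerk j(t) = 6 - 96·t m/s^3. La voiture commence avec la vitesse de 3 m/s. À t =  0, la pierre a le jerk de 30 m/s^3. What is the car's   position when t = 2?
To solve this, we need to take 3 antiderivatives of our jerk equation j(t) = 48·t - 30. Finding the antiderivative of j(t) and using a(0) = 2: a(t) = 24·t^2 - 30·t + 2. The antiderivative of acceleration is velocity. Using v(0) = 3, we get v(t) = 8·t^3 - 15·t^2 + 2·t + 3. Taking ∫v(t)dt and applying x(0) = 3, we find x(t) = 2·t^4 - 5·t^3 + t^2 + 3·t + 3. We have position x(t) = 2·t^4 - 5·t^3 + t^2 + 3·t + 3. Substituting t = 2: x(2) = 5.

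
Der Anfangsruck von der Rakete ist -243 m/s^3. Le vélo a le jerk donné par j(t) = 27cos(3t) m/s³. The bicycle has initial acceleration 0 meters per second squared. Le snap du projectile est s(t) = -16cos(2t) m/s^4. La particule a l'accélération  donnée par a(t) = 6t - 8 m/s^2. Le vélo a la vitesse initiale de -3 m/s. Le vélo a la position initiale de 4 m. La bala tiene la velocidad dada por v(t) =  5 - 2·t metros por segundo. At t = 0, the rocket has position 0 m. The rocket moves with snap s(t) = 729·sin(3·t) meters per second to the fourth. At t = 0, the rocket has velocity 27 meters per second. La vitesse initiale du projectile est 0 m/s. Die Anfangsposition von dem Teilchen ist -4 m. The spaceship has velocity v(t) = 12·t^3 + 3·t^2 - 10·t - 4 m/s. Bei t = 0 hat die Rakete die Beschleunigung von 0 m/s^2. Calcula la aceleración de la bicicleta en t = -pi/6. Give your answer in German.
Um dies zu lösen, müssen wir 1 Stammfunktion unserer Gleichung für den Ruck j(t) = 27·cos(3·t) finden. Mit ∫j(t)dt und Anwendung von a(0) = 0, finden wir a(t) = 9·sin(3·t). Aus der Gleichung für die Beschleunigung a(t) = 9·sin(3·t), setzen wir t = -pi/6 ein und erhalten a = -9.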